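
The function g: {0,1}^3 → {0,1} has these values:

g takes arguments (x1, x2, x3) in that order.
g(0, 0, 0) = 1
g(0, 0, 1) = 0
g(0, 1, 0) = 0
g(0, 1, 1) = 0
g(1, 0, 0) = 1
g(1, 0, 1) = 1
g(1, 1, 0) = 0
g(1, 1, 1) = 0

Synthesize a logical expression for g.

The 1-rows are (0,0,0), (1,0,0), (1,0,1). Each contributes one minterm — ¬x1·¬x2·¬x3; x1·¬x2·¬x3; x1·¬x2·x3 — and their disjunction is a sum-of-products form of g.

g(x1, x2, x3) = (((NOT x1 AND NOT x2) AND NOT x3) OR ((x1 AND NOT x2) AND NOT x3)) OR ((x1 AND NOT x2) AND x3)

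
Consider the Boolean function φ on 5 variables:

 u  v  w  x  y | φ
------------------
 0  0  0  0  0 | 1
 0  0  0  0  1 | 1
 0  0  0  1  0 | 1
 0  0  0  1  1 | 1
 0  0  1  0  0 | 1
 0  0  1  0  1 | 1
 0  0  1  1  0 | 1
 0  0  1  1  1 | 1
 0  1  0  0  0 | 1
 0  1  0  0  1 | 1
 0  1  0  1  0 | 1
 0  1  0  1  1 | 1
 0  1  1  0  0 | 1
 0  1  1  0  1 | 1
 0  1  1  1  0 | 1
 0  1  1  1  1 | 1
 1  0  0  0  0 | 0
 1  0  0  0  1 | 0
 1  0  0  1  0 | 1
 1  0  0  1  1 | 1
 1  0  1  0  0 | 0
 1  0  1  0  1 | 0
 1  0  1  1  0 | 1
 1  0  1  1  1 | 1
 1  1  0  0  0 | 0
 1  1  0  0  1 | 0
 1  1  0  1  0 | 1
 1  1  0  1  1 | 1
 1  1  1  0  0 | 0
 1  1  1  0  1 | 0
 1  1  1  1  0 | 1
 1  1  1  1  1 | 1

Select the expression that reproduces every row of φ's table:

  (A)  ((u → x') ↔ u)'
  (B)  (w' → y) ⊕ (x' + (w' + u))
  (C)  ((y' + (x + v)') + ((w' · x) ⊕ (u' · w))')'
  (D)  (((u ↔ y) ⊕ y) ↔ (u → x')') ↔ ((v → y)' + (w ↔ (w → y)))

A

(B) fails at (0,0,0,0,1): the formula yields 0, φ is 1.
(C) fails at (0,0,0,0,0): the formula yields 0, φ is 1.
(D) fails at (0,0,1,0,1): the formula yields 0, φ is 1.
That leaves (A). Evaluating it on every row reproduces the table of φ exactly.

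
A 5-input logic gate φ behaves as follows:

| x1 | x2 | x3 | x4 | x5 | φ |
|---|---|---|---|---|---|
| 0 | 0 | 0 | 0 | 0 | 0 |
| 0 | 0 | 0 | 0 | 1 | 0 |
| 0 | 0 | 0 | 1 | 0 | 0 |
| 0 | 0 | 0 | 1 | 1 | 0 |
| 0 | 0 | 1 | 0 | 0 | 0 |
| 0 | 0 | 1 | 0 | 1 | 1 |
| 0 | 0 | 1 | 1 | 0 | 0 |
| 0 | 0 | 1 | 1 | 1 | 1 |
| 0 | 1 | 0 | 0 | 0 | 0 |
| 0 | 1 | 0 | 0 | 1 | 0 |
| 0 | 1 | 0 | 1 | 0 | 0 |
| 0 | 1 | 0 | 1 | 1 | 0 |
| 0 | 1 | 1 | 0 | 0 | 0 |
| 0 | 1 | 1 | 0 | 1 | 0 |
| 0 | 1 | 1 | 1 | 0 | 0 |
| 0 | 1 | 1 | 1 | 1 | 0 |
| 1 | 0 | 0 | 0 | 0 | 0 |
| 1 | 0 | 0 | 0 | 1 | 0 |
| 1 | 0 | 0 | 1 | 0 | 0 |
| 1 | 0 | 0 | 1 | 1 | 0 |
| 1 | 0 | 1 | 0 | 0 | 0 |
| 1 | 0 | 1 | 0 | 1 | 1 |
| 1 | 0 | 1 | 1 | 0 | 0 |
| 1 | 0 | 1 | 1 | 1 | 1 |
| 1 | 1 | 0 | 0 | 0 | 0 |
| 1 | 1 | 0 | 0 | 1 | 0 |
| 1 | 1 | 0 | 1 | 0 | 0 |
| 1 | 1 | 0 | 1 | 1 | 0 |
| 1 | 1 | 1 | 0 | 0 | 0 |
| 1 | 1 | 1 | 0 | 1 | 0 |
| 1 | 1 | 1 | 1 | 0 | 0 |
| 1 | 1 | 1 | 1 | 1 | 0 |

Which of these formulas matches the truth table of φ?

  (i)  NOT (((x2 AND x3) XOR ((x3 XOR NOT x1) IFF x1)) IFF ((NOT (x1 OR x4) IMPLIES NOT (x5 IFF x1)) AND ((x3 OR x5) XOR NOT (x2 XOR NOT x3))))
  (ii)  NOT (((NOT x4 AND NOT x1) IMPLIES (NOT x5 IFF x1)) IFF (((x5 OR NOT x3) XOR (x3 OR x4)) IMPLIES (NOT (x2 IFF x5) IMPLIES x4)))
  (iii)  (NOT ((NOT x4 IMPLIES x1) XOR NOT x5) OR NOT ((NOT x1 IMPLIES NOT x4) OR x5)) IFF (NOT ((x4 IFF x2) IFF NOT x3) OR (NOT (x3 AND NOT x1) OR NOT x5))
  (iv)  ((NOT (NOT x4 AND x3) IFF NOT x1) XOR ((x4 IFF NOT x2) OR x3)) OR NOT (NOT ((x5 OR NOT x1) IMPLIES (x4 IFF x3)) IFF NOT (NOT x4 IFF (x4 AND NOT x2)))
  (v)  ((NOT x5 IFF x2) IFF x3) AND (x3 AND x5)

(i) fails at (0,0,0,0,1): the formula yields 1, φ is 0.
(ii) fails at (0,0,0,0,0): the formula yields 1, φ is 0.
(iii) fails at (0,0,0,0,1): the formula yields 1, φ is 0.
(iv) fails at (0,0,0,0,0): the formula yields 1, φ is 0.
Only (v) survives; checking it on all 32 rows confirms it matches φ.

v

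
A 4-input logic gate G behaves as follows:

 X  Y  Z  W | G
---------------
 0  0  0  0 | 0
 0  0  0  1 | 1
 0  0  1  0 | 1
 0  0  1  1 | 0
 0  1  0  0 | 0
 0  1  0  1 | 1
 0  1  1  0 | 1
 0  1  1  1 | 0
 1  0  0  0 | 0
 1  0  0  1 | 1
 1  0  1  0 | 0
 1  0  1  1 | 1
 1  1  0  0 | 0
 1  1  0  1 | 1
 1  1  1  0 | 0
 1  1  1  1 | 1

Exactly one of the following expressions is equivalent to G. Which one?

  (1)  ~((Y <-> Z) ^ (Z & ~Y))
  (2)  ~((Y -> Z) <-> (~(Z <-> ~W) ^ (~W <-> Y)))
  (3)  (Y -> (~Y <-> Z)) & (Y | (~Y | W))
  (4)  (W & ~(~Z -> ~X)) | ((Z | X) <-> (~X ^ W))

(1) disagrees with G on (0,0,0,1) (formula → 0, table → 1); rule it out.
(2) disagrees with G on (0,0,0,1) (formula → 0, table → 1); rule it out.
(3) disagrees with G on (0,0,0,0) (formula → 1, table → 0); rule it out.
That leaves (4). Evaluating it on every row reproduces the table of G exactly.

4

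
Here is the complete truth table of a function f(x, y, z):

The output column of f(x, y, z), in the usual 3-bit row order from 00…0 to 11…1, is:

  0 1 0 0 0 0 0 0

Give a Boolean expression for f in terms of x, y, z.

Only row (0,0,1) gives 1. That row's minterm ¬x·¬y·z is f directly.

f(x, y, z) = (NOT x AND NOT y) AND z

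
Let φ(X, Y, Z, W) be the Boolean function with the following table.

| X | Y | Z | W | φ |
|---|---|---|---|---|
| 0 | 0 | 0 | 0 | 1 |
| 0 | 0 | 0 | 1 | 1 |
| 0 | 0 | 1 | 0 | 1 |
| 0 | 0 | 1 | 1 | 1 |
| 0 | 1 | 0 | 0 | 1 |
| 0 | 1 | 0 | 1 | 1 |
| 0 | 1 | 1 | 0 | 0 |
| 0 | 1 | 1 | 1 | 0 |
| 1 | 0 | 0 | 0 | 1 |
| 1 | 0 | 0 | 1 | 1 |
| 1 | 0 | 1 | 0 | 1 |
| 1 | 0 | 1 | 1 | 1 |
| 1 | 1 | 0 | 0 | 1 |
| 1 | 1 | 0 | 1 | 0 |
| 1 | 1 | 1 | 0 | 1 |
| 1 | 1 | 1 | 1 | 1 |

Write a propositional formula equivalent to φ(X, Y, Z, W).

φ(X, Y, Z, W) = ¬(((((¬X ∧ Y) ∧ Z) ∧ ¬W) ∨ (((¬X ∧ Y) ∧ Z) ∧ W)) ∨ (((X ∧ Y) ∧ ¬Z) ∧ W))

There are just 3 zero rows: (0,1,1,0), (0,1,1,1), (1,1,0,1). Their minterms are ¬X·Y·Z·¬W, ¬X·Y·Z·W, X·Y·¬Z·W; the OR of those covers precisely the 0-outputs, and negating it yields φ.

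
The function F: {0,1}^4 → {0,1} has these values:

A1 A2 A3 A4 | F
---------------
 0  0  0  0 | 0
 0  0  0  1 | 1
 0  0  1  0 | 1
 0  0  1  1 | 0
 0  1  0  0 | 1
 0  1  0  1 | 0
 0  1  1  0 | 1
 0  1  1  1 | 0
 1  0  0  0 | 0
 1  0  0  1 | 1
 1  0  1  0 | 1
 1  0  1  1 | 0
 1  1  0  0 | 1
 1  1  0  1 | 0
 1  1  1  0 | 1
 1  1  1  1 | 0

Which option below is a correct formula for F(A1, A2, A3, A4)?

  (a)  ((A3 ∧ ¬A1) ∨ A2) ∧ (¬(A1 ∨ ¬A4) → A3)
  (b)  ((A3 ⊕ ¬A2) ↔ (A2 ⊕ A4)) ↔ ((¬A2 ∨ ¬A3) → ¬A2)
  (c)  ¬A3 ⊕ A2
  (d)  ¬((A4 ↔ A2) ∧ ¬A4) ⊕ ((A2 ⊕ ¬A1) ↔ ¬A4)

b

(a) fails at (0,0,0,1): the formula yields 0, F is 1.
(c) fails at (0,0,0,0): the formula yields 1, F is 0.
(d) fails at (0,0,0,0): the formula yields 1, F is 0.
That leaves (b). Evaluating it on every row reproduces the table of F exactly.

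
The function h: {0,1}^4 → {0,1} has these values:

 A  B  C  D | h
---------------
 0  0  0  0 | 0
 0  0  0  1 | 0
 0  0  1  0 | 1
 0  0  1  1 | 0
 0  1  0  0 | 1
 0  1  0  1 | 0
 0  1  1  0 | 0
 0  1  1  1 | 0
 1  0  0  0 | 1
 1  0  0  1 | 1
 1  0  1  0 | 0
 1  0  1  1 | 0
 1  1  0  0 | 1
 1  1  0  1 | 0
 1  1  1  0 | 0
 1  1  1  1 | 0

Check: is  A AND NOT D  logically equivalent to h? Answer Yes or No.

No

Evaluate A AND NOT D on each row and compare to h:
  A=0, B=0, C=0, D=0: formula gives 0, h = 0 ✓
  A=0, B=0, C=0, D=1: formula gives 0, h = 0 ✓
  A=0, B=0, C=1, D=0: formula gives 0, but h = 1 ✗
A single disagreement suffices: at (0,0,1,0) they differ, so the formula does not compute h.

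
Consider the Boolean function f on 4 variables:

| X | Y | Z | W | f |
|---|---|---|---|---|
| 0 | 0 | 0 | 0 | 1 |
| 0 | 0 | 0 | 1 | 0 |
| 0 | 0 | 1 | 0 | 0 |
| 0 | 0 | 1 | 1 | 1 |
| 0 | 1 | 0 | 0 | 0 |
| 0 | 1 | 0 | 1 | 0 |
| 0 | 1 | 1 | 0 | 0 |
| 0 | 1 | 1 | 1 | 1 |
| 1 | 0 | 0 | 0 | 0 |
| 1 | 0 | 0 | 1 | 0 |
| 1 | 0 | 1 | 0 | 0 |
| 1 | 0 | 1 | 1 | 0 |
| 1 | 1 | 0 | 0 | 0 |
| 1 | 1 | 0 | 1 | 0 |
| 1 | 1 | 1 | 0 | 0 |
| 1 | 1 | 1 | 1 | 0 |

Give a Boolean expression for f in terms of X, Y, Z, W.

f(X, Y, Z, W) = ((((~X & ~Y) & ~Z) & ~W) | (((~X & ~Y) & Z) & W)) | (((~X & Y) & Z) & W)

The 1-rows are (0,0,0,0), (0,0,1,1), (0,1,1,1). Each contributes one minterm — ¬X·¬Y·¬Z·¬W; ¬X·¬Y·Z·W; ¬X·Y·Z·W — and their disjunction is a sum-of-products form of f.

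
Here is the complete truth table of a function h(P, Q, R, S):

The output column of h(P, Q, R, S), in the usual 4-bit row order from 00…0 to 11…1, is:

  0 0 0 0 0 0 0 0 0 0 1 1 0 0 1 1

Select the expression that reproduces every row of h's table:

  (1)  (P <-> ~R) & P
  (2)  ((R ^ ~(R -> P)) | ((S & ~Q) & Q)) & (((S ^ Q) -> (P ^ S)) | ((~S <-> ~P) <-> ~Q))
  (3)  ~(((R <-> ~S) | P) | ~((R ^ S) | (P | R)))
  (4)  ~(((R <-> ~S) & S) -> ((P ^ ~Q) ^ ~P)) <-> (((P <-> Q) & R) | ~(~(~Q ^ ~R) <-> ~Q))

2

(1): at (1,0,0,0) it gives 1, but h = 0 — eliminated.
(3): at (0,0,1,1) it gives 1, but h = 0 — eliminated.
(4): at (0,0,0,0) it gives 1, but h = 0 — eliminated.
That leaves (2). Evaluating it on every row reproduces the table of h exactly.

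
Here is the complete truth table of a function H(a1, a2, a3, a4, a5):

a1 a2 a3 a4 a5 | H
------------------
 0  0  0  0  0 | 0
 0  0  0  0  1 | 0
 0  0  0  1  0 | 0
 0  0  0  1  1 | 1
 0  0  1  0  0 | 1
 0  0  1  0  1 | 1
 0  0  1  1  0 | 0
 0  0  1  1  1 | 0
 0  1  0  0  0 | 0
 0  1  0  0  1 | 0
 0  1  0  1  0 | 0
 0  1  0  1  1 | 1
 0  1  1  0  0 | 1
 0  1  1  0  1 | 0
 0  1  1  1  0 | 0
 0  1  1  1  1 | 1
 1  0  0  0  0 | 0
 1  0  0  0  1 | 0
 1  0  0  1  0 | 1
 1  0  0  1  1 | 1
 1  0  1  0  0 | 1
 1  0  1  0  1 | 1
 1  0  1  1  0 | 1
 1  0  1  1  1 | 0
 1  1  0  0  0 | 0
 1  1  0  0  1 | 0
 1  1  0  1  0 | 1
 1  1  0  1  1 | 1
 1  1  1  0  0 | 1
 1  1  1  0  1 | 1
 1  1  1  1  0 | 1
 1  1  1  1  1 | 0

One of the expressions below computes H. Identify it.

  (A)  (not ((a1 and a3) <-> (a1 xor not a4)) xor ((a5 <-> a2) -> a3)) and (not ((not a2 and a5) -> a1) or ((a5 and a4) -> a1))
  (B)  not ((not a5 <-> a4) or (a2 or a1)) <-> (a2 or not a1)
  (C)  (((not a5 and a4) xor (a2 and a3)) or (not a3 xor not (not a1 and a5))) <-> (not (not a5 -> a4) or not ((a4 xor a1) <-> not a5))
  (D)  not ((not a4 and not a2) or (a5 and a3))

C

(A) fails at (0,0,0,0,0): the formula yields 1, H is 0.
(B) fails at (0,0,0,0,0): the formula yields 1, H is 0.
(D) fails at (0,0,0,1,0): the formula yields 1, H is 0.
Only (C) survives; checking it on all 32 rows confirms it matches H.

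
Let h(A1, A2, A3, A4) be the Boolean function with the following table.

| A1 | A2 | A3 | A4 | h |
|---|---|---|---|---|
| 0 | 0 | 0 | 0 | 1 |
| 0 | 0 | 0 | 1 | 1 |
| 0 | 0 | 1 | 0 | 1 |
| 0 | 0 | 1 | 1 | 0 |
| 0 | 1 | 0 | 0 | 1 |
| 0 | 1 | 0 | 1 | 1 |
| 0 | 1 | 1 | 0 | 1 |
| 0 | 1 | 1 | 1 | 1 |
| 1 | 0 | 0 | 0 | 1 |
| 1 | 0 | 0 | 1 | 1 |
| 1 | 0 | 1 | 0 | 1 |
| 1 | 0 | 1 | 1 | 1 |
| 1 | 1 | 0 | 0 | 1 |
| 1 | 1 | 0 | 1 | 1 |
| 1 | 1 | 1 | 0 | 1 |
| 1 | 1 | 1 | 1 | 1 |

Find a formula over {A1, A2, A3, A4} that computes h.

h is 0 on exactly one input, (0,0,1,1), whose minterm is ¬A1·¬A2·A3·A4. So h is the negation of that single conjunction.

h(A1, A2, A3, A4) = (((A1' · A2') · A3) · A4)'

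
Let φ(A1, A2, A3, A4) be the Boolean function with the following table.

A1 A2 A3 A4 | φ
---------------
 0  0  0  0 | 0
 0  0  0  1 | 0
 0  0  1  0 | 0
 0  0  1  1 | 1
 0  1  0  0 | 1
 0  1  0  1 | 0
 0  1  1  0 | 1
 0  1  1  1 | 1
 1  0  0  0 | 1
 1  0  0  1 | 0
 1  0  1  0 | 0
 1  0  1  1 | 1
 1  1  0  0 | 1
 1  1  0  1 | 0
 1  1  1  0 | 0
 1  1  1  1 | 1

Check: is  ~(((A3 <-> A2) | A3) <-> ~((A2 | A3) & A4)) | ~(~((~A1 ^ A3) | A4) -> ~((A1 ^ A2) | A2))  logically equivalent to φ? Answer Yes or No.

Yes

Evaluate ~(((A3 <-> A2) | A3) <-> ~((A2 | A3) & A4)) | ~(~((~A1 ^ A3) | A4) -> ~((A1 ^ A2) | A2)) on each row and compare to φ:
  A1=0, A2=0, A3=0, A4=0: formula gives 0, φ = 0 ✓
  A1=0, A2=0, A3=0, A4=1: formula gives 0, φ = 0 ✓
  A1=0, A2=0, A3=1, A4=0: formula gives 0, φ = 0 ✓
  A1=0, A2=0, A3=1, A4=1: formula gives 1, φ = 1 ✓
  …and likewise for the remaining 12 rows.
Every row agrees, so the formula is equivalent.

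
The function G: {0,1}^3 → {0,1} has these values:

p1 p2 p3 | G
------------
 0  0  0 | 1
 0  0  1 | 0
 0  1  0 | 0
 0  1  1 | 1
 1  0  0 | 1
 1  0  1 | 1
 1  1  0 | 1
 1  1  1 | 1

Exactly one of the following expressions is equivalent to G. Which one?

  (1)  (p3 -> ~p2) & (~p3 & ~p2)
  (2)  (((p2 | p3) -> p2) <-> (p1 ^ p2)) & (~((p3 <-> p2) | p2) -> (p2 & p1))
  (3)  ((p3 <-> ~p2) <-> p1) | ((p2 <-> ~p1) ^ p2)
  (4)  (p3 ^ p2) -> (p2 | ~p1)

3

(1) disagrees with G on (0,1,1) (formula → 0, table → 1); rule it out.
(2) disagrees with G on (0,0,0) (formula → 0, table → 1); rule it out.
(4) disagrees with G on (0,0,1) (formula → 1, table → 0); rule it out.
That leaves (3). Evaluating it on every row reproduces the table of G exactly.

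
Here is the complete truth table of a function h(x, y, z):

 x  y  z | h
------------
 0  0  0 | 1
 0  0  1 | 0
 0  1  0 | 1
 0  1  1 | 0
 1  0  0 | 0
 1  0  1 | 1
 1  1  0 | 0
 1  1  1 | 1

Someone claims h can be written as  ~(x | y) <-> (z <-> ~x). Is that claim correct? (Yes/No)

Evaluate ~(x | y) <-> (z <-> ~x) on each row and compare to h:
  x=0, y=0, z=0: formula gives 0, but h = 1 ✗
A single disagreement suffices: at (0,0,0) they differ, so the formula does not compute h.

No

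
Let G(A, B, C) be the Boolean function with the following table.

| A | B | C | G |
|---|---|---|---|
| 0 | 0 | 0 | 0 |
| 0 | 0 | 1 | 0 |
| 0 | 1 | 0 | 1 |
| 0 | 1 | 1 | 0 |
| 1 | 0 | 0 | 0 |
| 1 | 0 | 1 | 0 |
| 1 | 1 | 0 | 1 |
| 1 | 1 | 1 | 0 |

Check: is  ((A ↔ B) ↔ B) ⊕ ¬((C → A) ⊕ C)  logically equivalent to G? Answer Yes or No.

No

Evaluate ((A ↔ B) ↔ B) ⊕ ¬((C → A) ⊕ C) on each row and compare to G:
  A=0, B=0, C=0: formula gives 0, G = 0 ✓
  A=0, B=0, C=1: formula gives 0, G = 0 ✓
  A=0, B=1, C=0: formula gives 0, but G = 1 ✗
Since they disagree at (0,1,0), the expression is not a correct formula for G.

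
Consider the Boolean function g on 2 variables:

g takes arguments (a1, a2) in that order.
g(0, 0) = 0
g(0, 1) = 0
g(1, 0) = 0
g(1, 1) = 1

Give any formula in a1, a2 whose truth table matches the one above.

g(a1, a2) = a1 · a2

The output is 1 only when every input is 1 — the AND of all inputs.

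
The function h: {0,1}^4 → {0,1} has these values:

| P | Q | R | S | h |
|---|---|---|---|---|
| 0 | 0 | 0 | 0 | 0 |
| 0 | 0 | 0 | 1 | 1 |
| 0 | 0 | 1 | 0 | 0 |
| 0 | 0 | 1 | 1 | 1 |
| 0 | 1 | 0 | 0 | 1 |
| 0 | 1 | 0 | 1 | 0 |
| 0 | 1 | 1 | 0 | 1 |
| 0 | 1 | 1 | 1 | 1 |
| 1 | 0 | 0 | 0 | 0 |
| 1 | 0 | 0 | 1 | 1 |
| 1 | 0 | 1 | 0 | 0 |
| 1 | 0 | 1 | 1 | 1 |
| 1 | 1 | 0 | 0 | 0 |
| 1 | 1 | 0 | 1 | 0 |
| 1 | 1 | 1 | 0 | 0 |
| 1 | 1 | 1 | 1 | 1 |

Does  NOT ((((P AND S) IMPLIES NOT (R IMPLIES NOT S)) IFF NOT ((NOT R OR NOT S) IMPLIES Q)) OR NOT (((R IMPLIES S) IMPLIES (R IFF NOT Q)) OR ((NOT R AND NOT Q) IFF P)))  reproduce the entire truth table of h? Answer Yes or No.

No

Test each input against both h and the formula:
  P=0, Q=0, R=0, S=0: formula gives 0, h = 0 ✓
  P=0, Q=0, R=0, S=1: formula gives 0, but h = 1 ✗
Since they disagree at (0,0,0,1), the expression is not a correct formula for h.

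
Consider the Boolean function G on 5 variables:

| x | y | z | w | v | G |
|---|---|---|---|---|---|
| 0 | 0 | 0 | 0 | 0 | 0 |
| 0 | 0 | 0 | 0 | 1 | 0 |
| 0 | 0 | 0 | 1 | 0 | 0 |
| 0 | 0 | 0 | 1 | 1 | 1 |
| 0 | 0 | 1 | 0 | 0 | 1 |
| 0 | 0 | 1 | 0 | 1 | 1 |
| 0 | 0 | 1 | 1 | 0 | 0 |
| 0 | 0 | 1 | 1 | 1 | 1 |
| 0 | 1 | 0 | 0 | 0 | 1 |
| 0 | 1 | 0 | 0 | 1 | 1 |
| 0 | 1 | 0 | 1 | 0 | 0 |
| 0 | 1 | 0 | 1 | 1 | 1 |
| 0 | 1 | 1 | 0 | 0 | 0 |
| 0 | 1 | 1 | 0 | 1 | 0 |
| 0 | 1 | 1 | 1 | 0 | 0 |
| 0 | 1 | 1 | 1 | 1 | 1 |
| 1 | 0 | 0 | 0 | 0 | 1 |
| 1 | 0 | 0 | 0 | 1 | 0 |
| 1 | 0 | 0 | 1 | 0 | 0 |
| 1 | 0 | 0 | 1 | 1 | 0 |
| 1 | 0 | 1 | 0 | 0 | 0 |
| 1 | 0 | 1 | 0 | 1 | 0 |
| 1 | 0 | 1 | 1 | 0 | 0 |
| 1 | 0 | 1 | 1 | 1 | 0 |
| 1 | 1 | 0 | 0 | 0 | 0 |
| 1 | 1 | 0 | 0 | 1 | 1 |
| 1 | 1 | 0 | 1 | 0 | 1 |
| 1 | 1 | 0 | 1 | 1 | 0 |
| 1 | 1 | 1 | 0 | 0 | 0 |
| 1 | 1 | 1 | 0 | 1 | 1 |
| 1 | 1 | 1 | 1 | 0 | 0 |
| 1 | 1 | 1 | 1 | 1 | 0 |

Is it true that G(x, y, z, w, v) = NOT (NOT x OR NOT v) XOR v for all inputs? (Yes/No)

No

Check the formula against G row by row:
  x=0, y=0, z=0, w=0, v=0: formula gives 0, G = 0 ✓
  x=0, y=0, z=0, w=0, v=1: formula gives 1, but G = 0 ✗
Row (0,0,0,0,1) is a counterexample, so the formula is not equivalent to G.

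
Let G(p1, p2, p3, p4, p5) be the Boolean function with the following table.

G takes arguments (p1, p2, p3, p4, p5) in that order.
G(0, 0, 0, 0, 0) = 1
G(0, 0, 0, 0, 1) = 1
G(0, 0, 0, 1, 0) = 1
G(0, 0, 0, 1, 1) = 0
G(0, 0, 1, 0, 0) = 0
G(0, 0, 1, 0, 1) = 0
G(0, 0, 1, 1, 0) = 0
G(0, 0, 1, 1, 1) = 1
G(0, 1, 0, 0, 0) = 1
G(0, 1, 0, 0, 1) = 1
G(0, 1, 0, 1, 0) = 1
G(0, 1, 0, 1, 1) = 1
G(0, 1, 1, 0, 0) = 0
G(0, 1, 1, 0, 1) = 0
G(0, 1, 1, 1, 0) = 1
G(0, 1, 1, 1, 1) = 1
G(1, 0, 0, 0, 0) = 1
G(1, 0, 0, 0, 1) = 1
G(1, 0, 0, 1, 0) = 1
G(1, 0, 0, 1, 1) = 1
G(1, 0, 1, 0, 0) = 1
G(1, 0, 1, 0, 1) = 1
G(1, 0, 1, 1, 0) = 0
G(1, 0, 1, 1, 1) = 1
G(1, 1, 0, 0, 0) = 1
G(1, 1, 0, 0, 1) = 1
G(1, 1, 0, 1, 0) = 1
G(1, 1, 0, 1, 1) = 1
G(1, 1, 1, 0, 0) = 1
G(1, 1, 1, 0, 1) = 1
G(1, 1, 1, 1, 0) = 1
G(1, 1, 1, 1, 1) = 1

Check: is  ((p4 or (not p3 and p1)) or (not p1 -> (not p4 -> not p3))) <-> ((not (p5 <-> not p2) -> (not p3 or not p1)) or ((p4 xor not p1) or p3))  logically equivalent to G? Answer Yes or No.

Check the formula against G row by row:
  p1=0, p2=0, p3=0, p4=0, p5=0: formula gives 1, G = 1 ✓
  p1=0, p2=0, p3=0, p4=0, p5=1: formula gives 1, G = 1 ✓
  p1=0, p2=0, p3=0, p4=1, p5=0: formula gives 1, G = 1 ✓
  p1=0, p2=0, p3=0, p4=1, p5=1: formula gives 1, but G = 0 ✗
A single disagreement suffices: at (0,0,0,1,1) they differ, so the formula does not compute G.

No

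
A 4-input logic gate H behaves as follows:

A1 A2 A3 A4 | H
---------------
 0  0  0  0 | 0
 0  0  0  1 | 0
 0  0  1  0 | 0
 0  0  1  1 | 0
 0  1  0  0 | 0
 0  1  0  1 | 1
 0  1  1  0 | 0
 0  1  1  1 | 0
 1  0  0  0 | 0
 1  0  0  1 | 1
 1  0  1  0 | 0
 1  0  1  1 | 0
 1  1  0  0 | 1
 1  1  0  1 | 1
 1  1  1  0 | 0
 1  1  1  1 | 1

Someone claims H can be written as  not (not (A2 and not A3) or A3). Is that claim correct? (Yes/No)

No

Test each input against both H and the formula:
  A1=0, A2=0, A3=0, A4=0: formula gives 0, H = 0 ✓
  A1=0, A2=0, A3=0, A4=1: formula gives 0, H = 0 ✓
  A1=0, A2=0, A3=1, A4=0: formula gives 0, H = 0 ✓
  A1=0, A2=0, A3=1, A4=1: formula gives 0, H = 0 ✓
  A1=0, A2=1, A3=0, A4=0: formula gives 1, but H = 0 ✗
Since they disagree at (0,1,0,0), the expression is not a correct formula for H.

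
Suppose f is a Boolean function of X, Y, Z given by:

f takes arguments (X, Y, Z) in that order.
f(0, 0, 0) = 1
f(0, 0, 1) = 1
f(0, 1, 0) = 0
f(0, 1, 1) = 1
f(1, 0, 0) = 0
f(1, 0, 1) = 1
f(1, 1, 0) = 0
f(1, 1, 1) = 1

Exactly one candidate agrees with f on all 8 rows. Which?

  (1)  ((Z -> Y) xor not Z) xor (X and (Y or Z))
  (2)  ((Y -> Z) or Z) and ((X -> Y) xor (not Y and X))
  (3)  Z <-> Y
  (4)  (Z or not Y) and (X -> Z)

(1) disagrees with f on (0,0,0) (formula → 0, table → 1); rule it out.
(2) disagrees with f on (1,0,0) (formula → 1, table → 0); rule it out.
(3) disagrees with f on (0,0,1) (formula → 0, table → 1); rule it out.
That leaves (4). Evaluating it on every row reproduces the table of f exactly.

4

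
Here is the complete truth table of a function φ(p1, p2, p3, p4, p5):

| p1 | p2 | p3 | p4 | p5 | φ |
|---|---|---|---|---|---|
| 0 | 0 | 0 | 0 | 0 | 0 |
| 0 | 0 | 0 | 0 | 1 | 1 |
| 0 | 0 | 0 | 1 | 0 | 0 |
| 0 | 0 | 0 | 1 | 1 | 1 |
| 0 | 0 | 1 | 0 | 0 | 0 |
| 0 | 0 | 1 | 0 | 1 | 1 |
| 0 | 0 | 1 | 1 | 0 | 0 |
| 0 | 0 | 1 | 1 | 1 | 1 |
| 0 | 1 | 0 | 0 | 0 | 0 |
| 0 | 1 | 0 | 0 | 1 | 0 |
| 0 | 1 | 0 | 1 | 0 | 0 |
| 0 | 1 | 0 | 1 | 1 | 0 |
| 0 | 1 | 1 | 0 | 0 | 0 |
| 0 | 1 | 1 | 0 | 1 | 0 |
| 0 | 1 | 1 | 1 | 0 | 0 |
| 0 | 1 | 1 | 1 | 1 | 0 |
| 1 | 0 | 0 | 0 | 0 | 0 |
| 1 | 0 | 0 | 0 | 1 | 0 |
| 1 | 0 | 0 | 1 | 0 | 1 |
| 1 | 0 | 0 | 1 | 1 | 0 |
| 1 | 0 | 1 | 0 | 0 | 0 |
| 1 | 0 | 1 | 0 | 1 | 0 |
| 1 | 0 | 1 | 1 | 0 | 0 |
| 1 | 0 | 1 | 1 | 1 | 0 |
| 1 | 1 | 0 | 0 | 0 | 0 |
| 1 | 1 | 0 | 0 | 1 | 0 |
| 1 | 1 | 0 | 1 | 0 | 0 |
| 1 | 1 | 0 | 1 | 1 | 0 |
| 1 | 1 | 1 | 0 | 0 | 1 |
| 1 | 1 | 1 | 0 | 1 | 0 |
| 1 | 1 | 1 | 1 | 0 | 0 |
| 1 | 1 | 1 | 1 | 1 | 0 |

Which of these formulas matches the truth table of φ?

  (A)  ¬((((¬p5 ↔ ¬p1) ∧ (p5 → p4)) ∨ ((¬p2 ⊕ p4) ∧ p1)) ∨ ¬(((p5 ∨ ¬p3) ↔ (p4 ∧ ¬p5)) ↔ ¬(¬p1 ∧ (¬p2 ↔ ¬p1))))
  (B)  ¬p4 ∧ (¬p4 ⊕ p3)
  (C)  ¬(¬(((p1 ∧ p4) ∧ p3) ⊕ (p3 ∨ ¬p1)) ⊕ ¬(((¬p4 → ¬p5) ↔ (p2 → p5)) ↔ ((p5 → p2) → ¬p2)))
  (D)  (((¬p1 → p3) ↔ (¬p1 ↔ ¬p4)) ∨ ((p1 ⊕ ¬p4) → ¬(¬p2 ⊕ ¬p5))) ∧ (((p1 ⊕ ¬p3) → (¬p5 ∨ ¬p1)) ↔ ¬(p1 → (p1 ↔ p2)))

(B): at (0,0,0,0,0) it gives 1, but φ = 0 — eliminated.
(C): at (0,0,0,0,0) it gives 1, but φ = 0 — eliminated.
(D): at (0,0,0,0,1) it gives 0, but φ = 1 — eliminated.
That leaves (A). Evaluating it on every row reproduces the table of φ exactly.

A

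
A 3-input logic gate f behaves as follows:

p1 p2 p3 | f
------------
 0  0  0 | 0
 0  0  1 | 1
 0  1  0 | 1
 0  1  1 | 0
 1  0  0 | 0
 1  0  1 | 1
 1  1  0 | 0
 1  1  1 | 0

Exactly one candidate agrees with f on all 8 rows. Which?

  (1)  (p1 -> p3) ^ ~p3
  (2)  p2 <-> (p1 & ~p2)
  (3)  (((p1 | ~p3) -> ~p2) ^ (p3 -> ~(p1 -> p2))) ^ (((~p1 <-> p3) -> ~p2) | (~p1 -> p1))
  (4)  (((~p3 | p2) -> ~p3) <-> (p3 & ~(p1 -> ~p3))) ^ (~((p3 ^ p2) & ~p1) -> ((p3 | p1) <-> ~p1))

(1) disagrees with f on (0,1,0) (formula → 0, table → 1); rule it out.
(2) disagrees with f on (0,0,0) (formula → 1, table → 0); rule it out.
(3) disagrees with f on (0,0,0) (formula → 1, table → 0); rule it out.
That leaves (4). Evaluating it on every row reproduces the table of f exactly.

4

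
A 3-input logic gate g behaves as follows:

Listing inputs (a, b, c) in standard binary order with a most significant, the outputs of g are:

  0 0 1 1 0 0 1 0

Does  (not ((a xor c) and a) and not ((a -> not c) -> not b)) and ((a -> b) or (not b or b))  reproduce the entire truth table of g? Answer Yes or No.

No

Check the formula against g row by row:
  a=0, b=0, c=0: formula gives 0, g = 0 ✓
  a=0, b=0, c=1: formula gives 0, g = 0 ✓
  a=0, b=1, c=0: formula gives 1, g = 1 ✓
  a=0, b=1, c=1: formula gives 1, g = 1 ✓
  a=1, b=0, c=0: formula gives 0, g = 0 ✓
  …
  a=1, b=1, c=0: formula gives 0, but g = 1 ✗
Row (1,1,0) is a counterexample, so the formula is not equivalent to g.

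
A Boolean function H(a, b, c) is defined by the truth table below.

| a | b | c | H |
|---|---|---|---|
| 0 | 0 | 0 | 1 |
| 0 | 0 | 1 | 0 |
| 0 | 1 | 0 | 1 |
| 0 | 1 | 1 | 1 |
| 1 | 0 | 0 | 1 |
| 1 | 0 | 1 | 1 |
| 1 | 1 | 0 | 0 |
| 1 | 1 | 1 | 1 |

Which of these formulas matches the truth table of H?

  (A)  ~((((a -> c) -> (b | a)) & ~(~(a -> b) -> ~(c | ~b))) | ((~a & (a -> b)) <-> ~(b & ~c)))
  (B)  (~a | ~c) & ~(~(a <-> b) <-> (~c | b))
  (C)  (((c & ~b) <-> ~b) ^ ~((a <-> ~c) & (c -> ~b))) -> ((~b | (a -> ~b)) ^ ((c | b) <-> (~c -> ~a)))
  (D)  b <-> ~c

C

(A) fails at (0,0,0): the formula yields 0, H is 1.
(B) fails at (0,1,0): the formula yields 0, H is 1.
(D) fails at (0,0,0): the formula yields 0, H is 1.
That leaves (C). Evaluating it on every row reproduces the table of H exactly.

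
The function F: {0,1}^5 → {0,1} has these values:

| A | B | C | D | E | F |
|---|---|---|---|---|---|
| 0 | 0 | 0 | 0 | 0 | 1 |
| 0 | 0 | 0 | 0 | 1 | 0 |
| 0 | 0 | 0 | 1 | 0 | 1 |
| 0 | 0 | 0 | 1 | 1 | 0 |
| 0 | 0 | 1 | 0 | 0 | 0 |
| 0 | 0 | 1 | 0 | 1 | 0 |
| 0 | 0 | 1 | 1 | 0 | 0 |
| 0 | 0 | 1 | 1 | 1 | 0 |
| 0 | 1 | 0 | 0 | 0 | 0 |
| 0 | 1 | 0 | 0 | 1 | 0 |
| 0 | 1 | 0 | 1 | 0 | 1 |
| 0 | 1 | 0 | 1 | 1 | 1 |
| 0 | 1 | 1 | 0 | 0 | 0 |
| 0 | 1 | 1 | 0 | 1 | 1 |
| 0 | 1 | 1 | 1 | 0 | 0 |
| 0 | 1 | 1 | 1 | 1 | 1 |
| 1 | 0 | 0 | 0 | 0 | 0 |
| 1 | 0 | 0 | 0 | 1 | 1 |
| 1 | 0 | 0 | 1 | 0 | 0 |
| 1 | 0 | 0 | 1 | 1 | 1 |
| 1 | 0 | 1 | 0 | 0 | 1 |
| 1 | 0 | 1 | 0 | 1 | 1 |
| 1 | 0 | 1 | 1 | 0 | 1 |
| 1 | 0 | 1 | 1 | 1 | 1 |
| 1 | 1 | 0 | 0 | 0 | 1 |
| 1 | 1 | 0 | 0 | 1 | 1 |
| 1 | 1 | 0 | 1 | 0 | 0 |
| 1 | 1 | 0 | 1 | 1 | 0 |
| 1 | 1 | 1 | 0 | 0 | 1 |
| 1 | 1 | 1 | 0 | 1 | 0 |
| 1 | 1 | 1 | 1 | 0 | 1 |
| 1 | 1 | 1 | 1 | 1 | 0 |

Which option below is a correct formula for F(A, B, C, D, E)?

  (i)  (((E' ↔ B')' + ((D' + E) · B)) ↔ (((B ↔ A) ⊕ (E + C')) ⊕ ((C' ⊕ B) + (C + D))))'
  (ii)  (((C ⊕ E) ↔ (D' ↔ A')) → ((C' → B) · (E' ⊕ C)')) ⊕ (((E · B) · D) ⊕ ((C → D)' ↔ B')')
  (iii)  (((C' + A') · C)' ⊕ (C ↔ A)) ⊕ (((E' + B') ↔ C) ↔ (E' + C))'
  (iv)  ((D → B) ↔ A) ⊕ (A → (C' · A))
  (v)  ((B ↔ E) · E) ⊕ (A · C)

(ii) fails at (0,0,0,0,0): the formula yields 0, F is 1.
(iii) fails at (0,1,0,0,0): the formula yields 1, F is 0.
(iv) fails at (0,0,0,0,1): the formula yields 1, F is 0.
(v) fails at (0,0,0,0,0): the formula yields 0, F is 1.
Only (i) survives; checking it on all 32 rows confirms it matches F.

i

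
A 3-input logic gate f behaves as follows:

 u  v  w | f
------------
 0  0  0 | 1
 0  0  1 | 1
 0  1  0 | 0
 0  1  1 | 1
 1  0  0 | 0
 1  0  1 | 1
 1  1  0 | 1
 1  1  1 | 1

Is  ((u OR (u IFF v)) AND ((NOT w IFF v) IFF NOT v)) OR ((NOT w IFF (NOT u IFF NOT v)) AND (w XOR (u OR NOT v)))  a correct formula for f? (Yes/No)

Evaluate ((u OR (u IFF v)) AND ((NOT w IFF v) IFF NOT v)) OR ((NOT w IFF (NOT u IFF NOT v)) AND (w XOR (u OR NOT v))) on each row and compare to f:
  u=0, v=0, w=0: formula gives 1, f = 1 ✓
  u=0, v=0, w=1: formula gives 1, f = 1 ✓
  u=0, v=1, w=0: formula gives 0, f = 0 ✓
  u=0, v=1, w=1: formula gives 1, f = 1 ✓
  u=1, v=0, w=0: formula gives 0, f = 0 ✓
  …and likewise for the remaining 3 rows.
All 8 rows match — the expression computes f exactly.

Yes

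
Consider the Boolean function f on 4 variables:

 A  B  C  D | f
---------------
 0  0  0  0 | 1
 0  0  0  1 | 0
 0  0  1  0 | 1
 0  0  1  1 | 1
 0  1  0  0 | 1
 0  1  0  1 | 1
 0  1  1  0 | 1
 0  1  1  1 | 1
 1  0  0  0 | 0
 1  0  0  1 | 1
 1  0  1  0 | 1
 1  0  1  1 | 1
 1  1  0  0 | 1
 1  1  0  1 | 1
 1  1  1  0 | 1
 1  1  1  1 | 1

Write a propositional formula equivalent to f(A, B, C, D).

There are just 2 zero rows: (0,0,0,1), (1,0,0,0). Their minterms are ¬A·¬B·¬C·D, A·¬B·¬C·¬D; the OR of those covers precisely the 0-outputs, and negating it yields f.

f(A, B, C, D) = ¬((((¬A ∧ ¬B) ∧ ¬C) ∧ D) ∨ (((A ∧ ¬B) ∧ ¬C) ∧ ¬D))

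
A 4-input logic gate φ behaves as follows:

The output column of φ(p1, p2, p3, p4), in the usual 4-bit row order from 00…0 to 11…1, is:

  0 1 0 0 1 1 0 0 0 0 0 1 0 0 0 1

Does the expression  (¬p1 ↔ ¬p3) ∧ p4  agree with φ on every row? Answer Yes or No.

Evaluate (¬p1 ↔ ¬p3) ∧ p4 on each row and compare to φ:
  p1=0, p2=0, p3=0, p4=0: formula gives 0, φ = 0 ✓
  p1=0, p2=0, p3=0, p4=1: formula gives 1, φ = 1 ✓
  p1=0, p2=0, p3=1, p4=0: formula gives 0, φ = 0 ✓
  p1=0, p2=0, p3=1, p4=1: formula gives 0, φ = 0 ✓
  p1=0, p2=1, p3=0, p4=0: formula gives 0, but φ = 1 ✗
Row (0,1,0,0) is a counterexample, so the formula is not equivalent to φ.

No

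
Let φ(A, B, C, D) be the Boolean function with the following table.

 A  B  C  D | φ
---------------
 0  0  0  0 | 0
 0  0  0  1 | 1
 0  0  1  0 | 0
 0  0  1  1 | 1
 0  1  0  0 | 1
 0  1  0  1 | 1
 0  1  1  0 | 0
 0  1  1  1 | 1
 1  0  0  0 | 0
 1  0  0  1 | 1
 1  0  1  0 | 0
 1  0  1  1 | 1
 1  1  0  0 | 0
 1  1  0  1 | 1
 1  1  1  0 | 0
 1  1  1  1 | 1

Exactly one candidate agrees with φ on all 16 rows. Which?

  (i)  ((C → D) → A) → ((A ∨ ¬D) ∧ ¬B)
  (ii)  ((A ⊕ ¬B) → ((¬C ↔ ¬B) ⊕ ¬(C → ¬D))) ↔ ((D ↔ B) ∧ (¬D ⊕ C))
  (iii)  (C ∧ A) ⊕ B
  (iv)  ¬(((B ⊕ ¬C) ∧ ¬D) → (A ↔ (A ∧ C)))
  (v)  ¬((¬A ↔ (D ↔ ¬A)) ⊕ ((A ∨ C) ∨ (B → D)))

(i) fails at (0,0,0,0): the formula yields 1, φ is 0.
(ii) fails at (0,0,0,0): the formula yields 1, φ is 0.
(iii) fails at (0,0,0,1): the formula yields 0, φ is 1.
(iv) fails at (0,0,0,1): the formula yields 0, φ is 1.
Only (v) survives; checking it on all 16 rows confirms it matches φ.

v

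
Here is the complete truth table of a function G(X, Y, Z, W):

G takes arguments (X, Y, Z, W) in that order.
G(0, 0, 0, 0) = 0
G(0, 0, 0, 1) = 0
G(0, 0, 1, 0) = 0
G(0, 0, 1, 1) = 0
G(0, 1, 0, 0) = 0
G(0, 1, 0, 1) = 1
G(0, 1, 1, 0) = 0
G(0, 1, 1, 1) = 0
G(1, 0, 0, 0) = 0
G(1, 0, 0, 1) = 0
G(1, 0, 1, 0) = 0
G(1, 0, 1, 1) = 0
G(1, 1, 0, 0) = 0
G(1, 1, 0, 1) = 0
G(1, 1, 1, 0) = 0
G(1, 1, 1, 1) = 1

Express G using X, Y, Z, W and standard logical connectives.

G=1 on 2 inputs: (0,1,0,1), (1,1,1,1). Reading each as a conjunction of literals (¬X·Y·¬Z·W, X·Y·Z·W) and taking the OR gives the canonical DNF.

G(X, Y, Z, W) = (((NOT X AND Y) AND NOT Z) AND W) OR (((X AND Y) AND Z) AND W)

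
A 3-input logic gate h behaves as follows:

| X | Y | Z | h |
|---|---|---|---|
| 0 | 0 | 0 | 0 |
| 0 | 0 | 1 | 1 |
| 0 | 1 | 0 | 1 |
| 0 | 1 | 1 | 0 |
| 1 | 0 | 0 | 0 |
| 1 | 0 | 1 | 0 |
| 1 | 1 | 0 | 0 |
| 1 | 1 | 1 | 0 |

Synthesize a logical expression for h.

h=1 on 2 inputs: (0,0,1), (0,1,0). Reading each as a conjunction of literals (¬X·¬Y·Z, ¬X·Y·¬Z) and taking the OR gives the canonical DNF.

h(X, Y, Z) = ((X' · Y') · Z) + ((X' · Y) · Z')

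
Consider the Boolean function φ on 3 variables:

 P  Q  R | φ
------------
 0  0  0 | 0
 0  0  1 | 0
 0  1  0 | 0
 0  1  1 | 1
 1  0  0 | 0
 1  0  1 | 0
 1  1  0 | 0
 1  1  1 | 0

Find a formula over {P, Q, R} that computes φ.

φ(P, Q, R) = (~P & Q) & R

Only row (0,1,1) gives 1. That row's minterm ¬P·Q·R is φ directly.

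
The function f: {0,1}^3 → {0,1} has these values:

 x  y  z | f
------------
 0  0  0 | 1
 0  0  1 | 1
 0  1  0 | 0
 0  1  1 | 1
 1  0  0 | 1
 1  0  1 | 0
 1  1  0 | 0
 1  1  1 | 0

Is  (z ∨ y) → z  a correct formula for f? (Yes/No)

Evaluate (z ∨ y) → z on each row and compare to f:
  x=0, y=0, z=0: formula gives 1, f = 1 ✓
  x=0, y=0, z=1: formula gives 1, f = 1 ✓
  x=0, y=1, z=0: formula gives 0, f = 0 ✓
  x=0, y=1, z=1: formula gives 1, f = 1 ✓
  x=1, y=0, z=0: formula gives 1, f = 1 ✓
  x=1, y=0, z=1: formula gives 1, but f = 0 ✗
Since they disagree at (1,0,1), the expression is not a correct formula for f.

No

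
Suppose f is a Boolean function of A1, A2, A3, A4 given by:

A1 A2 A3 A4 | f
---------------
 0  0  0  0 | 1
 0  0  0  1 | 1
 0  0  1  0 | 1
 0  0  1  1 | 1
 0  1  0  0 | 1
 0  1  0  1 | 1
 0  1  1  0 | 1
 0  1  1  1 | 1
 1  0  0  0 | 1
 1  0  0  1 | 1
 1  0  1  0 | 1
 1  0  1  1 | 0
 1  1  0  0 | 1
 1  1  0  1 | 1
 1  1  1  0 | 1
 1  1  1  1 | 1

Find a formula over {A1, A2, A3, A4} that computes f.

Only row (1,0,1,1) gives 0. So f is 1 everywhere except there — the complement of the minterm A1·¬A2·A3·A4.

f(A1, A2, A3, A4) = NOT (((A1 AND NOT A2) AND A3) AND A4)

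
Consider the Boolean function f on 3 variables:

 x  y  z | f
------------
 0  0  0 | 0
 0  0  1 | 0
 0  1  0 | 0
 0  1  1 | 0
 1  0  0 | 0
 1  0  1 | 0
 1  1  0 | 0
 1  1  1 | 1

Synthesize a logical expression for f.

f(x, y, z) = (x & y) & z

The output is 1 only when every input is 1 — the AND of all inputs.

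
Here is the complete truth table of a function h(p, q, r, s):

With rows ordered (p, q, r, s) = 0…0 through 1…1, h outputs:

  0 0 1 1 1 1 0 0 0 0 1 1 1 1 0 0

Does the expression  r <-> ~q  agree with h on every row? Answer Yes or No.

Evaluate r <-> ~q on each row and compare to h:
  p=0, q=0, r=0, s=0: formula gives 0, h = 0 ✓
  p=0, q=0, r=0, s=1: formula gives 0, h = 0 ✓
  p=0, q=0, r=1, s=0: formula gives 1, h = 1 ✓
  p=0, q=0, r=1, s=1: formula gives 1, h = 1 ✓
  …and likewise for the remaining 12 rows.
No disagreement on any input; they are logically equivalent.

Yes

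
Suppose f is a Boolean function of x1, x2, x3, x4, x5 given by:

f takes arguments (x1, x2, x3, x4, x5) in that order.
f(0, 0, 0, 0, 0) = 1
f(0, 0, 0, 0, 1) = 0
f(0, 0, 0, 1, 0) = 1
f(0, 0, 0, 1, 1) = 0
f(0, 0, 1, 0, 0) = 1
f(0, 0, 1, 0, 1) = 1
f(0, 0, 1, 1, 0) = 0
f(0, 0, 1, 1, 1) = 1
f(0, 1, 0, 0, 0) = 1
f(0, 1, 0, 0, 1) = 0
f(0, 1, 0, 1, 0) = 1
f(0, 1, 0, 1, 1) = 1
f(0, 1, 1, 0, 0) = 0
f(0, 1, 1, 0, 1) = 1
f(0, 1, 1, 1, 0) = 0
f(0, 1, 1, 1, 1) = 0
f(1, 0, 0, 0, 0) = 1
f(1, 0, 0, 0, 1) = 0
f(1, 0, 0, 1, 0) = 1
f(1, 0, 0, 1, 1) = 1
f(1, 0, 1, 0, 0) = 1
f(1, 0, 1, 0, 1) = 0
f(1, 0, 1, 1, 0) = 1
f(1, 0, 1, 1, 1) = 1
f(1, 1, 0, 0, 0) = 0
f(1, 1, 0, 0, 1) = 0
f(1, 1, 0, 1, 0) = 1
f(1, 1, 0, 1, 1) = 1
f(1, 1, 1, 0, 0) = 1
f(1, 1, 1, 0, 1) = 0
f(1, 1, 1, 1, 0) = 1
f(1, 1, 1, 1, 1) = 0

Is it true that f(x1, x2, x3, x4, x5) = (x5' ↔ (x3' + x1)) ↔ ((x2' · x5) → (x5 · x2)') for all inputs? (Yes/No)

Test each input against both f and the formula:
  x1=0, x2=0, x3=0, x4=0, x5=0: formula gives 1, f = 1 ✓
  x1=0, x2=0, x3=0, x4=0, x5=1: formula gives 0, f = 0 ✓
  x1=0, x2=0, x3=0, x4=1, x5=0: formula gives 1, f = 1 ✓
  x1=0, x2=0, x3=0, x4=1, x5=1: formula gives 0, f = 0 ✓
  x1=0, x2=0, x3=1, x4=0, x5=0: formula gives 0, but f = 1 ✗
Row (0,0,1,0,0) is a counterexample, so the formula is not equivalent to f.

No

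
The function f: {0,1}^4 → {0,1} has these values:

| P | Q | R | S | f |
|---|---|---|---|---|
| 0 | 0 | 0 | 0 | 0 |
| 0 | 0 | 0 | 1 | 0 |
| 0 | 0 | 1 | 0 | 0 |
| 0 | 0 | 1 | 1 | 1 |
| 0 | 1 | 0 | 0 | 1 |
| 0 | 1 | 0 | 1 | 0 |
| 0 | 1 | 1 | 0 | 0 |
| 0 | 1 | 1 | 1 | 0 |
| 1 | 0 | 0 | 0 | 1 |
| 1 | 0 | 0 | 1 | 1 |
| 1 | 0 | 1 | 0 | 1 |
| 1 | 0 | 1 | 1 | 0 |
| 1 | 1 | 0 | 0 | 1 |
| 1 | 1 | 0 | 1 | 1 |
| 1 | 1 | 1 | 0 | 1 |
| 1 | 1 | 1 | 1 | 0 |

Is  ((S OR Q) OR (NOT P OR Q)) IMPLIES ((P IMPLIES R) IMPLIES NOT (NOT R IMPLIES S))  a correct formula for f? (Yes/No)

No

Check the formula against f row by row:
  P=0, Q=0, R=0, S=0: formula gives 1, but f = 0 ✗
Row (0,0,0,0) is a counterexample, so the formula is not equivalent to f.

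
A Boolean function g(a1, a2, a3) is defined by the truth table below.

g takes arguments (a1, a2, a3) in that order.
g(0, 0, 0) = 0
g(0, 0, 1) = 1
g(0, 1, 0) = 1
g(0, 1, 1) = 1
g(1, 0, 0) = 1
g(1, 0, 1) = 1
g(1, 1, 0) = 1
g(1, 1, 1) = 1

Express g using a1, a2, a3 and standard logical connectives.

The output is 1 whenever at least one input is 1 — the OR of all inputs.

g(a1, a2, a3) = (a1 ∨ a2) ∨ a3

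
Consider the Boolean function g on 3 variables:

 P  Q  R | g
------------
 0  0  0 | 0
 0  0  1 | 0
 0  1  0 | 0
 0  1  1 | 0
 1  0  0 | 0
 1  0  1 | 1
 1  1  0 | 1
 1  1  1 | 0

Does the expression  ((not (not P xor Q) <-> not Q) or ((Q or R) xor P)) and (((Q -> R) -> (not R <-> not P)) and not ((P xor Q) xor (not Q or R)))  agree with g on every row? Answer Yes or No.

Yes

Check the formula against g row by row:
  P=0, Q=0, R=0: formula gives 0, g = 0 ✓
  P=0, Q=0, R=1: formula gives 0, g = 0 ✓
  P=0, Q=1, R=0: formula gives 0, g = 0 ✓
  P=0, Q=1, R=1: formula gives 0, g = 0 ✓
  P=1, Q=0, R=0: formula gives 0, g = 0 ✓
  …and likewise for the remaining 3 rows.
No disagreement on any input; they are logically equivalent.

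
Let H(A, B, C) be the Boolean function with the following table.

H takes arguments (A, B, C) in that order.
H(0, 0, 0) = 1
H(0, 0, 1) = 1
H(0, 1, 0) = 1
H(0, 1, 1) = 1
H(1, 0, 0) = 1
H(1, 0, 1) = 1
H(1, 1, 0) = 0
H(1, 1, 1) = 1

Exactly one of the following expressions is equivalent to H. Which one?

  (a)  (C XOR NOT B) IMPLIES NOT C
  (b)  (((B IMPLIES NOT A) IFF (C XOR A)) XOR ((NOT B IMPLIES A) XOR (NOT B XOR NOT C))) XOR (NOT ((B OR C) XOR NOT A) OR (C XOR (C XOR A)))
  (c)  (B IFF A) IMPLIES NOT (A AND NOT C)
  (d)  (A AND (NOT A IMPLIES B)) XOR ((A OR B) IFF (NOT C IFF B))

c

(a) disagrees with H on (0,1,1) (formula → 0, table → 1); rule it out.
(b) disagrees with H on (0,0,0) (formula → 0, table → 1); rule it out.
(d) disagrees with H on (0,0,1) (formula → 0, table → 1); rule it out.
That leaves (c). Evaluating it on every row reproduces the table of H exactly.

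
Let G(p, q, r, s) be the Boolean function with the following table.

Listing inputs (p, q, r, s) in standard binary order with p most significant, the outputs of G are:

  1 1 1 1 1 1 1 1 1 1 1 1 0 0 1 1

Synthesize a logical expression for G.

G is 0 on only 2 rows — (1,1,0,0), (1,1,0,1). Writing each as a minterm (p·q·¬r·¬s, p·q·¬r·s) and OR-ing them characterizes exactly where G=0, so G is the negation of that disjunction.

G(p, q, r, s) = not ((((p and q) and not r) and not s) or (((p and q) and not r) and s))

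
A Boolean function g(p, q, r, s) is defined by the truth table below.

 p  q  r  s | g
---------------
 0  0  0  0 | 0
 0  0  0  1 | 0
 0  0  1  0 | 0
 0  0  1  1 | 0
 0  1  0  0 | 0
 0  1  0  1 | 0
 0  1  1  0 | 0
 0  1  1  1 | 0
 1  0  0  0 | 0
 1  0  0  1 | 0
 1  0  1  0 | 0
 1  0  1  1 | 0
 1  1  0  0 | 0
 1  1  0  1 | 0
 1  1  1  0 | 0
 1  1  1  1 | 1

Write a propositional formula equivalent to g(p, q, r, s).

The output is 1 only when every input is 1 — the AND of all inputs.

g(p, q, r, s) = ((p AND q) AND r) AND s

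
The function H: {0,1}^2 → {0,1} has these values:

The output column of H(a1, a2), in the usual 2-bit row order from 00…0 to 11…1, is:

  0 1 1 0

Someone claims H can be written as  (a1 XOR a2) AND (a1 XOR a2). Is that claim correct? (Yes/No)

Yes

Check the formula against H row by row:
  a1=0, a2=0: formula gives 0, H = 0 ✓
  a1=0, a2=1: formula gives 1, H = 1 ✓
  a1=1, a2=0: formula gives 1, H = 1 ✓
  a1=1, a2=1: formula gives 0, H = 0 ✓
Every row agrees, so the formula is equivalent.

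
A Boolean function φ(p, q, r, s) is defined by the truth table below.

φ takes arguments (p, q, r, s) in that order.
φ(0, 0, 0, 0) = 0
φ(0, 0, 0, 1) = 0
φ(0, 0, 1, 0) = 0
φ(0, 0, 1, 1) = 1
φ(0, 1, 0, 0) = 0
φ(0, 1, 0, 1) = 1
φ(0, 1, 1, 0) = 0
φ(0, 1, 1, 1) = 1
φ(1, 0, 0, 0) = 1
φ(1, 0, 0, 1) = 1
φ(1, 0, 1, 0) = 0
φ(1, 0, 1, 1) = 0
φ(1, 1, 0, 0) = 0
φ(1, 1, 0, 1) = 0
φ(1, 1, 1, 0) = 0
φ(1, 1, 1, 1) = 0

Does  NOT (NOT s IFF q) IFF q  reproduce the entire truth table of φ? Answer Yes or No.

No

Evaluate NOT (NOT s IFF q) IFF q on each row and compare to φ:
  p=0, q=0, r=0, s=0: formula gives 0, φ = 0 ✓
  p=0, q=0, r=0, s=1: formula gives 1, but φ = 0 ✗
Row (0,0,0,1) is a counterexample, so the formula is not equivalent to φ.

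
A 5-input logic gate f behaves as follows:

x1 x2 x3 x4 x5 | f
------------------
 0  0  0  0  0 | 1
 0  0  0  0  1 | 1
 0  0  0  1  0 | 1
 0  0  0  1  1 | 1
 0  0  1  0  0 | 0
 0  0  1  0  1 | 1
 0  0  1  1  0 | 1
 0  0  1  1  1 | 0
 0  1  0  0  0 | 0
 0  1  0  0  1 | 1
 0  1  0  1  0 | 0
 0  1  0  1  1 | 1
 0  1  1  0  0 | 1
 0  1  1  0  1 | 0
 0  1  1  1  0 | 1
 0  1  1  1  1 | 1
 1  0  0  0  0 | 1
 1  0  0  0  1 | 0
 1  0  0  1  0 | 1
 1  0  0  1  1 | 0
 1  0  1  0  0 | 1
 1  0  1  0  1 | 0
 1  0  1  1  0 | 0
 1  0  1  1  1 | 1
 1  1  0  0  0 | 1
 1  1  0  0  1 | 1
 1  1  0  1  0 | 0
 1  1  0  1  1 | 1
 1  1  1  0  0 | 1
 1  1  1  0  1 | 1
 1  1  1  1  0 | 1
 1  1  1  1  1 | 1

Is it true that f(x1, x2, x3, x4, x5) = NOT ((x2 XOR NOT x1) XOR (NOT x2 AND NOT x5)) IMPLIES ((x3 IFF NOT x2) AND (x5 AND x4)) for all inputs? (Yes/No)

No

Evaluate NOT ((x2 XOR NOT x1) XOR (NOT x2 AND NOT x5)) IMPLIES ((x3 IFF NOT x2) AND (x5 AND x4)) on each row and compare to f:
  x1=0, x2=0, x3=0, x4=0, x5=0: formula gives 0, but f = 1 ✗
A single disagreement suffices: at (0,0,0,0,0) they differ, so the formula does not compute f.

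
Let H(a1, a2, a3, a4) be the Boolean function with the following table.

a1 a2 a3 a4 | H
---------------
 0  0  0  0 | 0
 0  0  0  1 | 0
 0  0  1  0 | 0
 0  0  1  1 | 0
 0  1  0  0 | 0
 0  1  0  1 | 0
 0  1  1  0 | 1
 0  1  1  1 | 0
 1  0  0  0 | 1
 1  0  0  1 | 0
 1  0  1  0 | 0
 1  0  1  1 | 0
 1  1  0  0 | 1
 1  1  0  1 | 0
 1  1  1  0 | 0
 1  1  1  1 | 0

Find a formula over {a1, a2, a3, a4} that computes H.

H(a1, a2, a3, a4) = ((((~a1 & a2) & a3) & ~a4) | (((a1 & ~a2) & ~a3) & ~a4)) | (((a1 & a2) & ~a3) & ~a4)

The 1-rows are (0,1,1,0), (1,0,0,0), (1,1,0,0). Each contributes one minterm — ¬a1·a2·a3·¬a4; a1·¬a2·¬a3·¬a4; a1·a2·¬a3·¬a4 — and their disjunction is a sum-of-products form of H.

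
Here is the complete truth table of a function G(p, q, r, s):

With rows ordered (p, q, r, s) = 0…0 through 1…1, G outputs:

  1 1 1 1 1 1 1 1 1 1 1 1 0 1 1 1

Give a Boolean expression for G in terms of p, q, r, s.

Only row (1,1,0,0) gives 0. So G is 1 everywhere except there — the complement of the minterm p·q·¬r·¬s.

G(p, q, r, s) = NOT (((p AND q) AND NOT r) AND NOT s)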